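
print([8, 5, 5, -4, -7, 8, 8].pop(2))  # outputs 5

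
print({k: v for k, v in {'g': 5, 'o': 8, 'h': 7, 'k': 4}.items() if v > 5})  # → {'o': 8, 'h': 7}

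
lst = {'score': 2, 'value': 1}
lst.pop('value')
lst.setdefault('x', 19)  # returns 19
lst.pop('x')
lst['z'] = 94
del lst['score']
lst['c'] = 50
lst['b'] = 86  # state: {'z': 94, 'c': 50, 'b': 86}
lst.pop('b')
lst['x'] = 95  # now {'z': 94, 'c': 50, 'x': 95}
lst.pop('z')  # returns 94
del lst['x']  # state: {'c': 50}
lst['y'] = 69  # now {'c': 50, 'y': 69}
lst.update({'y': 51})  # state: {'c': 50, 'y': 51}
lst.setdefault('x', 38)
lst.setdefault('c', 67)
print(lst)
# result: {'c': 50, 'y': 51, 'x': 38}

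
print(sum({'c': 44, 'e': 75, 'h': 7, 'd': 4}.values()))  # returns 130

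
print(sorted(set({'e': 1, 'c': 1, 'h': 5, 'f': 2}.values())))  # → [1, 2, 5]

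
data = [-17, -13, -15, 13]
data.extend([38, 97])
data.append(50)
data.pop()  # 50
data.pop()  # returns 97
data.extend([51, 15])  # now [-17, -13, -15, 13, 38, 51, 15]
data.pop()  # 15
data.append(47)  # [-17, -13, -15, 13, 38, 51, 47]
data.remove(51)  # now [-17, -13, -15, 13, 38, 47]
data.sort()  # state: [-17, -15, -13, 13, 38, 47]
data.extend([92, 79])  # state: [-17, -15, -13, 13, 38, 47, 92, 79]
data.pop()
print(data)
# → [-17, -15, -13, 13, 38, 47, 92]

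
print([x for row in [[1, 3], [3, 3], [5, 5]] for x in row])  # [1, 3, 3, 3, 5, 5]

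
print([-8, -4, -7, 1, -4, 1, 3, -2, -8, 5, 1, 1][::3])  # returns [-8, 1, 3, 5]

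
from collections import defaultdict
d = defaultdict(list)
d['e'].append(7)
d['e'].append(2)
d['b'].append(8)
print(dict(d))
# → {'e': [7, 2], 'b': [8]}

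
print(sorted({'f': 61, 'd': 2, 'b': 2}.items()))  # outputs [('b', 2), ('d', 2), ('f', 61)]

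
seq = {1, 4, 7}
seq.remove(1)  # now {4, 7}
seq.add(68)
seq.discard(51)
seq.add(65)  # {4, 7, 65, 68}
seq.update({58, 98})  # {4, 7, 58, 65, 68, 98}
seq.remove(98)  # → {4, 7, 58, 65, 68}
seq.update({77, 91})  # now {4, 7, 58, 65, 68, 77, 91}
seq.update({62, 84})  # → {4, 7, 58, 62, 65, 68, 77, 84, 91}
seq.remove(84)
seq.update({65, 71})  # {4, 7, 58, 62, 65, 68, 71, 77, 91}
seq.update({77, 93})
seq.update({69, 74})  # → {4, 7, 58, 62, 65, 68, 69, 71, 74, 77, 91, 93}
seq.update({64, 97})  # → {4, 7, 58, 62, 64, 65, 68, 69, 71, 74, 77, 91, 93, 97}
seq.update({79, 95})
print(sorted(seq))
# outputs [4, 7, 58, 62, 64, 65, 68, 69, 71, 74, 77, 79, 91, 93, 95, 97]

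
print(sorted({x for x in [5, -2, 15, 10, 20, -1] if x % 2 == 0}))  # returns [-2, 10, 20]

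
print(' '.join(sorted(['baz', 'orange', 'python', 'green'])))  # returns baz green orange python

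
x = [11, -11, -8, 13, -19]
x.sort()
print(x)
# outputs [-19, -11, -8, 11, 13]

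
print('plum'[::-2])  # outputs ml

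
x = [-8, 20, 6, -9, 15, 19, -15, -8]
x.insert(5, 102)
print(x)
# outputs [-8, 20, 6, -9, 15, 102, 19, -15, -8]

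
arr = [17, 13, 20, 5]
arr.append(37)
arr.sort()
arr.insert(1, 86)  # [5, 86, 13, 17, 20, 37]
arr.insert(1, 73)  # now [5, 73, 86, 13, 17, 20, 37]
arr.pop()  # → 37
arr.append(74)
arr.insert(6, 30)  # [5, 73, 86, 13, 17, 20, 30, 74]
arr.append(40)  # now [5, 73, 86, 13, 17, 20, 30, 74, 40]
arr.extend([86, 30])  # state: [5, 73, 86, 13, 17, 20, 30, 74, 40, 86, 30]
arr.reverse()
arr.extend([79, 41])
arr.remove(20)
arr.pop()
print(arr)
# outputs [30, 86, 40, 74, 30, 17, 13, 86, 73, 5, 79]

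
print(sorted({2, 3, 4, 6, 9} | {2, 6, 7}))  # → [2, 3, 4, 6, 7, 9]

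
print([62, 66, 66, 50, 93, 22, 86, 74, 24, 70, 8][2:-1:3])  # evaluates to [66, 22, 24]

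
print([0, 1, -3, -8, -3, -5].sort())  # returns None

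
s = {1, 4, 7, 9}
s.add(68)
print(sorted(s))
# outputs [1, 4, 7, 9, 68]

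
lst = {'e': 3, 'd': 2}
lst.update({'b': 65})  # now {'e': 3, 'd': 2, 'b': 65}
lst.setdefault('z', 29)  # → 29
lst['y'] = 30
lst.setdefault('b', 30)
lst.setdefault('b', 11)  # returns 65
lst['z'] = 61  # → {'e': 3, 'd': 2, 'b': 65, 'z': 61, 'y': 30}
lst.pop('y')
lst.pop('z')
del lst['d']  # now {'e': 3, 'b': 65}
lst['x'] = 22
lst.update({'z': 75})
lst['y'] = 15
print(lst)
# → {'e': 3, 'b': 65, 'x': 22, 'z': 75, 'y': 15}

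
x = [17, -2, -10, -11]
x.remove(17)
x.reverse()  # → [-11, -10, -2]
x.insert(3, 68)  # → [-11, -10, -2, 68]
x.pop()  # 68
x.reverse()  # [-2, -10, -11]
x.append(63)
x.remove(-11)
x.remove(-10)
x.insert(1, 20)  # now [-2, 20, 63]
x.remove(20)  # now [-2, 63]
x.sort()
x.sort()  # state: [-2, 63]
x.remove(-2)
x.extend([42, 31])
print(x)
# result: [63, 42, 31]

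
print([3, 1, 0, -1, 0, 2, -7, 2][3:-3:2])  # [-1]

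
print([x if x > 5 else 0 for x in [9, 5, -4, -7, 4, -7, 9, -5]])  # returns [9, 0, 0, 0, 0, 0, 9, 0]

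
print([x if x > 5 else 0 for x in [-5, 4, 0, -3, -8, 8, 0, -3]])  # [0, 0, 0, 0, 0, 8, 0, 0]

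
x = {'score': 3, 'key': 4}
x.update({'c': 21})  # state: {'score': 3, 'key': 4, 'c': 21}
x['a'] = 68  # {'score': 3, 'key': 4, 'c': 21, 'a': 68}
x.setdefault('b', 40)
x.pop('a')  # 68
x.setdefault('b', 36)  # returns 40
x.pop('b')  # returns 40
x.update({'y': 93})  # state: {'score': 3, 'key': 4, 'c': 21, 'y': 93}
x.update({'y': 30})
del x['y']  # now {'score': 3, 'key': 4, 'c': 21}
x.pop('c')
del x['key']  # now {'score': 3}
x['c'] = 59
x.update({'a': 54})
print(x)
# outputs {'score': 3, 'c': 59, 'a': 54}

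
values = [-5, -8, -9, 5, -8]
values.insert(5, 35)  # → [-5, -8, -9, 5, -8, 35]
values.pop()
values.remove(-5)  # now [-8, -9, 5, -8]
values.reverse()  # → [-8, 5, -9, -8]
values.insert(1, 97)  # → [-8, 97, 5, -9, -8]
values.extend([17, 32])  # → [-8, 97, 5, -9, -8, 17, 32]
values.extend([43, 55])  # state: [-8, 97, 5, -9, -8, 17, 32, 43, 55]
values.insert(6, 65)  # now [-8, 97, 5, -9, -8, 17, 65, 32, 43, 55]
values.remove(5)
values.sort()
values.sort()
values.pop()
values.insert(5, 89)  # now [-9, -8, -8, 17, 32, 89, 43, 55, 65]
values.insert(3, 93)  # [-9, -8, -8, 93, 17, 32, 89, 43, 55, 65]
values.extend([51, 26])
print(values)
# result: [-9, -8, -8, 93, 17, 32, 89, 43, 55, 65, 51, 26]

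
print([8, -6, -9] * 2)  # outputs [8, -6, -9, 8, -6, -9]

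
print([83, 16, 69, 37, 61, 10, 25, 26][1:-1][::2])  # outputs [16, 37, 10]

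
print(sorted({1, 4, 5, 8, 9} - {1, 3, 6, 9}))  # [4, 5, 8]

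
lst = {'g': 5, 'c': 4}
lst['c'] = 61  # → {'g': 5, 'c': 61}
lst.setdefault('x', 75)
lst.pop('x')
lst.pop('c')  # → 61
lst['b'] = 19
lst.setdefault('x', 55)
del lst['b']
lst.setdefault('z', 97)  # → 97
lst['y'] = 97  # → {'g': 5, 'x': 55, 'z': 97, 'y': 97}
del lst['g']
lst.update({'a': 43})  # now {'x': 55, 'z': 97, 'y': 97, 'a': 43}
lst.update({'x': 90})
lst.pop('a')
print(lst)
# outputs {'x': 90, 'z': 97, 'y': 97}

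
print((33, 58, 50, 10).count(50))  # 1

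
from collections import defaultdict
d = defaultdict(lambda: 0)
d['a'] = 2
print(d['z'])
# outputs 0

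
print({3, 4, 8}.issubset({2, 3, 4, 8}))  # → True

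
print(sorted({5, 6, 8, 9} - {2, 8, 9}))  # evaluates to [5, 6]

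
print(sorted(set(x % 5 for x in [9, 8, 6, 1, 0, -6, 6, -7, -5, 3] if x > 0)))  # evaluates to [1, 3, 4]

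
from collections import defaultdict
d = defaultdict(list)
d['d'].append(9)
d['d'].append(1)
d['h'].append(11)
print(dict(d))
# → {'d': [9, 1], 'h': [11]}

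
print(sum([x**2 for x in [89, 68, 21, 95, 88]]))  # 29755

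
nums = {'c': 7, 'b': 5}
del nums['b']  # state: {'c': 7}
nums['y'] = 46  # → {'c': 7, 'y': 46}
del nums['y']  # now {'c': 7}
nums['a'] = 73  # {'c': 7, 'a': 73}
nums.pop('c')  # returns 7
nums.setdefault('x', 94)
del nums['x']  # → {'a': 73}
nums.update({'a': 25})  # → {'a': 25}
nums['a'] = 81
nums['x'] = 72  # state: {'a': 81, 'x': 72}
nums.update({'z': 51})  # {'a': 81, 'x': 72, 'z': 51}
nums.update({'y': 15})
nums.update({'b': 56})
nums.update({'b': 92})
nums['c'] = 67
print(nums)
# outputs {'a': 81, 'x': 72, 'z': 51, 'y': 15, 'b': 92, 'c': 67}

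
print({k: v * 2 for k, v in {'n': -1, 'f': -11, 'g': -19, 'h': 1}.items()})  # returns {'n': -2, 'f': -22, 'g': -38, 'h': 2}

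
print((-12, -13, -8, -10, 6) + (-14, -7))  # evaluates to (-12, -13, -8, -10, 6, -14, -7)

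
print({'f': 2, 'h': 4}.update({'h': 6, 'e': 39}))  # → None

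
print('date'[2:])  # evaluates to te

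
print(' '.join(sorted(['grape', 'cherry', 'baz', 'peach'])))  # baz cherry grape peach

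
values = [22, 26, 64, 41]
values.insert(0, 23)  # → [23, 22, 26, 64, 41]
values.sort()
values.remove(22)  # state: [23, 26, 41, 64]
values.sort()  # [23, 26, 41, 64]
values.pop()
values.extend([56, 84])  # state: [23, 26, 41, 56, 84]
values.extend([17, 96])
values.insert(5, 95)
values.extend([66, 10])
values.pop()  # 10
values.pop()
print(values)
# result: [23, 26, 41, 56, 84, 95, 17, 96]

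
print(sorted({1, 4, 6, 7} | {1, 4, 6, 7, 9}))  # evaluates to [1, 4, 6, 7, 9]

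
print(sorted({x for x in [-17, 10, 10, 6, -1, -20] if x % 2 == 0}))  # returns [-20, 6, 10]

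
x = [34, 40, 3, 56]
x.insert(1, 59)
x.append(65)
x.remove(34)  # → [59, 40, 3, 56, 65]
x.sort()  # [3, 40, 56, 59, 65]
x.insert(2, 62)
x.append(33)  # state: [3, 40, 62, 56, 59, 65, 33]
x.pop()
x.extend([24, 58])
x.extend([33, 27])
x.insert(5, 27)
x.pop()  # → 27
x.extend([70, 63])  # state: [3, 40, 62, 56, 59, 27, 65, 24, 58, 33, 70, 63]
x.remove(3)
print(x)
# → [40, 62, 56, 59, 27, 65, 24, 58, 33, 70, 63]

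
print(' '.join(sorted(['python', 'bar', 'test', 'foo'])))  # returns bar foo python test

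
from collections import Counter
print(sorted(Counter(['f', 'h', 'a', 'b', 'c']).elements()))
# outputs ['a', 'b', 'c', 'f', 'h']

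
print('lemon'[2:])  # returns mon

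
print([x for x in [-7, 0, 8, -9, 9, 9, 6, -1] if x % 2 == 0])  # [0, 8, 6]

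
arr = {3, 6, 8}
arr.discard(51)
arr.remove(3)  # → {6, 8}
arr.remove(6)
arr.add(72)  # {8, 72}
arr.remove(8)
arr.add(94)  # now {72, 94}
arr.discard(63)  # {72, 94}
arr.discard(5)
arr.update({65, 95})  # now {65, 72, 94, 95}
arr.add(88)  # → {65, 72, 88, 94, 95}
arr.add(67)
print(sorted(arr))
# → [65, 67, 72, 88, 94, 95]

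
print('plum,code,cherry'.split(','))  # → ['plum', 'code', 'cherry']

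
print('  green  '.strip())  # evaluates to green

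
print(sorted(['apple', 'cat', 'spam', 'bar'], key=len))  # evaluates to ['cat', 'bar', 'spam', 'apple']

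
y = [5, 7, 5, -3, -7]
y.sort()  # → [-7, -3, 5, 5, 7]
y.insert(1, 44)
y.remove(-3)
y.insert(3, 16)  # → [-7, 44, 5, 16, 5, 7]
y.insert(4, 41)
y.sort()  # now [-7, 5, 5, 7, 16, 41, 44]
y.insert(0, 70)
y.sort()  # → [-7, 5, 5, 7, 16, 41, 44, 70]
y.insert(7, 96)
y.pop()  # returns 70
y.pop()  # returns 96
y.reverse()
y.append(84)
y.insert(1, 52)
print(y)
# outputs [44, 52, 41, 16, 7, 5, 5, -7, 84]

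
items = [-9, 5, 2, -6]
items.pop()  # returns -6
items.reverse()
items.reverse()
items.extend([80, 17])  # [-9, 5, 2, 80, 17]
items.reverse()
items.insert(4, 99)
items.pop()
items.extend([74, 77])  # [17, 80, 2, 5, 99, 74, 77]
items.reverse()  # [77, 74, 99, 5, 2, 80, 17]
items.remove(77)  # [74, 99, 5, 2, 80, 17]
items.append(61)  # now [74, 99, 5, 2, 80, 17, 61]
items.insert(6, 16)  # [74, 99, 5, 2, 80, 17, 16, 61]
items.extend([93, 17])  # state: [74, 99, 5, 2, 80, 17, 16, 61, 93, 17]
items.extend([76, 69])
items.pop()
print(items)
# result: [74, 99, 5, 2, 80, 17, 16, 61, 93, 17, 76]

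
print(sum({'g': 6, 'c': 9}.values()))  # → 15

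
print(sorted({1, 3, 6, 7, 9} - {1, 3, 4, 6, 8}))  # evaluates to [7, 9]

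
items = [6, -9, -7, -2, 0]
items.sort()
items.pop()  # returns 6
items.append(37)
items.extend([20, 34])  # [-9, -7, -2, 0, 37, 20, 34]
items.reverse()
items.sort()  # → [-9, -7, -2, 0, 20, 34, 37]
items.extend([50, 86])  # [-9, -7, -2, 0, 20, 34, 37, 50, 86]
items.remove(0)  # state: [-9, -7, -2, 20, 34, 37, 50, 86]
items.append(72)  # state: [-9, -7, -2, 20, 34, 37, 50, 86, 72]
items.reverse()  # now [72, 86, 50, 37, 34, 20, -2, -7, -9]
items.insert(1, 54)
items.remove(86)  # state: [72, 54, 50, 37, 34, 20, -2, -7, -9]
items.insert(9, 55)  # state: [72, 54, 50, 37, 34, 20, -2, -7, -9, 55]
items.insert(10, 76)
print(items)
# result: [72, 54, 50, 37, 34, 20, -2, -7, -9, 55, 76]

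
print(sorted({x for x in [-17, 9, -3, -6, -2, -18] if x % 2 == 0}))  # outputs [-18, -6, -2]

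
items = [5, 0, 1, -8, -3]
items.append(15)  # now [5, 0, 1, -8, -3, 15]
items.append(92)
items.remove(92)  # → [5, 0, 1, -8, -3, 15]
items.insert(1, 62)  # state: [5, 62, 0, 1, -8, -3, 15]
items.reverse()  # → [15, -3, -8, 1, 0, 62, 5]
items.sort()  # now [-8, -3, 0, 1, 5, 15, 62]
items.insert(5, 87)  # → [-8, -3, 0, 1, 5, 87, 15, 62]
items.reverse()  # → [62, 15, 87, 5, 1, 0, -3, -8]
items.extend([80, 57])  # [62, 15, 87, 5, 1, 0, -3, -8, 80, 57]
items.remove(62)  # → [15, 87, 5, 1, 0, -3, -8, 80, 57]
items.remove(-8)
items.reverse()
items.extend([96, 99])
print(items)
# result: [57, 80, -3, 0, 1, 5, 87, 15, 96, 99]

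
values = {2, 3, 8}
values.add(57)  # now {2, 3, 8, 57}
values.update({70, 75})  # {2, 3, 8, 57, 70, 75}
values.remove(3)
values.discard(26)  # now {2, 8, 57, 70, 75}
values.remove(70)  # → {2, 8, 57, 75}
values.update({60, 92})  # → {2, 8, 57, 60, 75, 92}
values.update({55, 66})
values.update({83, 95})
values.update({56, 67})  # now {2, 8, 55, 56, 57, 60, 66, 67, 75, 83, 92, 95}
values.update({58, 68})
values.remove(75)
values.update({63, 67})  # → {2, 8, 55, 56, 57, 58, 60, 63, 66, 67, 68, 83, 92, 95}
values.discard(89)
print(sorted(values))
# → [2, 8, 55, 56, 57, 58, 60, 63, 66, 67, 68, 83, 92, 95]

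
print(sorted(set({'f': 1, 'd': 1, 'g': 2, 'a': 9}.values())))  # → [1, 2, 9]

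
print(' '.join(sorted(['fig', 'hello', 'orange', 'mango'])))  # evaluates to fig hello mango orange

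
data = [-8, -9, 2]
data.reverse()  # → [2, -9, -8]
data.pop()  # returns -8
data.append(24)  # [2, -9, 24]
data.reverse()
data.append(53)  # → [24, -9, 2, 53]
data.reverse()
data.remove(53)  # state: [2, -9, 24]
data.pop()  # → 24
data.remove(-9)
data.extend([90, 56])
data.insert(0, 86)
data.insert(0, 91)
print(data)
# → [91, 86, 2, 90, 56]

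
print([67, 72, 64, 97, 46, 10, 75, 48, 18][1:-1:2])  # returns [72, 97, 10, 48]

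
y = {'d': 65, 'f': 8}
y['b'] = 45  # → {'d': 65, 'f': 8, 'b': 45}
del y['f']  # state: {'d': 65, 'b': 45}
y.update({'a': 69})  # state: {'d': 65, 'b': 45, 'a': 69}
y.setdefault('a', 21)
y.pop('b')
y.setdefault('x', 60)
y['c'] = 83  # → {'d': 65, 'a': 69, 'x': 60, 'c': 83}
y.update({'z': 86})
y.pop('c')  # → 83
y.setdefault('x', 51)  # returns 60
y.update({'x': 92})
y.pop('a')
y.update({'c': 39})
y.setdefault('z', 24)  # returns 86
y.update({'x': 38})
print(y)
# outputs {'d': 65, 'x': 38, 'z': 86, 'c': 39}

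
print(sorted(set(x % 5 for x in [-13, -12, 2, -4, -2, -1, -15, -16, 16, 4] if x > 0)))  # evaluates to [1, 2, 4]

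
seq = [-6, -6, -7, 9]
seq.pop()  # 9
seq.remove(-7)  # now [-6, -6]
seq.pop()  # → -6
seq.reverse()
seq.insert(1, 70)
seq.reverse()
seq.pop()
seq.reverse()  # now [70]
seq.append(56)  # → [70, 56]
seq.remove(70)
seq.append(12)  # [56, 12]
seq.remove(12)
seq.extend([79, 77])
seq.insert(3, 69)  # [56, 79, 77, 69]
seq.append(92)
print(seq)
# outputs [56, 79, 77, 69, 92]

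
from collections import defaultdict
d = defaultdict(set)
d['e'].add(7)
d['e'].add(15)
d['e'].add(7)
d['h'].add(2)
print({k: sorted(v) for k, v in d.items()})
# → {'e': [7, 15], 'h': [2]}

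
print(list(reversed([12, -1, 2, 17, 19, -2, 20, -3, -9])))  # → [-9, -3, 20, -2, 19, 17, 2, -1, 12]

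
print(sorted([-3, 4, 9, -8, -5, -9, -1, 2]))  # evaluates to [-9, -8, -5, -3, -1, 2, 4, 9]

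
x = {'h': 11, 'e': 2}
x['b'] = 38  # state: {'h': 11, 'e': 2, 'b': 38}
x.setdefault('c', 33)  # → 33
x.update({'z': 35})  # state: {'h': 11, 'e': 2, 'b': 38, 'c': 33, 'z': 35}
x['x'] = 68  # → {'h': 11, 'e': 2, 'b': 38, 'c': 33, 'z': 35, 'x': 68}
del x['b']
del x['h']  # {'e': 2, 'c': 33, 'z': 35, 'x': 68}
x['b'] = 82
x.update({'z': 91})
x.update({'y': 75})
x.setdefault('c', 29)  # 33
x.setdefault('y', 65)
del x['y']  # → {'e': 2, 'c': 33, 'z': 91, 'x': 68, 'b': 82}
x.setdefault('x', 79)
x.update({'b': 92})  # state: {'e': 2, 'c': 33, 'z': 91, 'x': 68, 'b': 92}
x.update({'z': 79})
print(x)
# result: {'e': 2, 'c': 33, 'z': 79, 'x': 68, 'b': 92}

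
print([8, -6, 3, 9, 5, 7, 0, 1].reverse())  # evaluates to None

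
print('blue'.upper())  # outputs BLUE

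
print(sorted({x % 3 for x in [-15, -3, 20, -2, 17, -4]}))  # [0, 1, 2]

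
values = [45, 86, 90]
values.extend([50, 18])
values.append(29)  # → [45, 86, 90, 50, 18, 29]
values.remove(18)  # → [45, 86, 90, 50, 29]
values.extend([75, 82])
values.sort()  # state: [29, 45, 50, 75, 82, 86, 90]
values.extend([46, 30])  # [29, 45, 50, 75, 82, 86, 90, 46, 30]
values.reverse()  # [30, 46, 90, 86, 82, 75, 50, 45, 29]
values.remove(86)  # [30, 46, 90, 82, 75, 50, 45, 29]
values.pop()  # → 29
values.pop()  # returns 45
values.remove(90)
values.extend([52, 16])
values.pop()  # 16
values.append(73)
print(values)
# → [30, 46, 82, 75, 50, 52, 73]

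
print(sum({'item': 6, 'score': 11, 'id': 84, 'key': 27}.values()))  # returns 128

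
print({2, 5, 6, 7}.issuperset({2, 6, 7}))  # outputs True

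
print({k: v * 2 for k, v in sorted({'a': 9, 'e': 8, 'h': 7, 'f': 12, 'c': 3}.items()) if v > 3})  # {'a': 18, 'e': 16, 'f': 24, 'h': 14}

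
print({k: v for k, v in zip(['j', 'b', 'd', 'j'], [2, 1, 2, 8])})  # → {'j': 8, 'b': 1, 'd': 2}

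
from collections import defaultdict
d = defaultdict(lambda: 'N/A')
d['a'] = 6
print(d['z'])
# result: N/A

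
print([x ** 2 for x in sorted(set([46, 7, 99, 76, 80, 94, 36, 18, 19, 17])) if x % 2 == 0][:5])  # [324, 1296, 2116, 5776, 6400]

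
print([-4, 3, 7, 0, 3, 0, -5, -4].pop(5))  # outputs 0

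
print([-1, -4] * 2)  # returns [-1, -4, -1, -4]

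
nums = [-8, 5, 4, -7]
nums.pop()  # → -7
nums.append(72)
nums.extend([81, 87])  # [-8, 5, 4, 72, 81, 87]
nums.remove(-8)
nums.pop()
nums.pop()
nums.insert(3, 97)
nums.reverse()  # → [97, 72, 4, 5]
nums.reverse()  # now [5, 4, 72, 97]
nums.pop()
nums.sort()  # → [4, 5, 72]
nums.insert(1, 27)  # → [4, 27, 5, 72]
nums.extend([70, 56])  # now [4, 27, 5, 72, 70, 56]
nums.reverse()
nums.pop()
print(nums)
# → [56, 70, 72, 5, 27]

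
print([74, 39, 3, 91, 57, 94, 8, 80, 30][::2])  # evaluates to [74, 3, 57, 8, 30]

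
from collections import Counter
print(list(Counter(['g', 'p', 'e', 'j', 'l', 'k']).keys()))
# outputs ['g', 'p', 'e', 'j', 'l', 'k']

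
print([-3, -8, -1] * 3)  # [-3, -8, -1, -3, -8, -1, -3, -8, -1]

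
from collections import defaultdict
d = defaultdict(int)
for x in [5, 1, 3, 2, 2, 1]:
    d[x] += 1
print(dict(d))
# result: {5: 1, 1: 2, 3: 1, 2: 2}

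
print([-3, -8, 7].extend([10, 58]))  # None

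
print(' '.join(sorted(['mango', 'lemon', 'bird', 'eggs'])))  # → bird eggs lemon mango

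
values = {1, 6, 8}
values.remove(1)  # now {6, 8}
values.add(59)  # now {6, 8, 59}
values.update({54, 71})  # {6, 8, 54, 59, 71}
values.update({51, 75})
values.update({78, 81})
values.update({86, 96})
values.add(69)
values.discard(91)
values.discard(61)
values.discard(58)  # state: {6, 8, 51, 54, 59, 69, 71, 75, 78, 81, 86, 96}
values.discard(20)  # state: {6, 8, 51, 54, 59, 69, 71, 75, 78, 81, 86, 96}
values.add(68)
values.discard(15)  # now {6, 8, 51, 54, 59, 68, 69, 71, 75, 78, 81, 86, 96}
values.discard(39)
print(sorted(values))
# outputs [6, 8, 51, 54, 59, 68, 69, 71, 75, 78, 81, 86, 96]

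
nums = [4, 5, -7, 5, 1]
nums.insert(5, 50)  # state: [4, 5, -7, 5, 1, 50]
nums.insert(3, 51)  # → [4, 5, -7, 51, 5, 1, 50]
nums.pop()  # 50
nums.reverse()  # [1, 5, 51, -7, 5, 4]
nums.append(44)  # [1, 5, 51, -7, 5, 4, 44]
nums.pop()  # 44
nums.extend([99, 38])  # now [1, 5, 51, -7, 5, 4, 99, 38]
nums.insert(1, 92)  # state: [1, 92, 5, 51, -7, 5, 4, 99, 38]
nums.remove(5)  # [1, 92, 51, -7, 5, 4, 99, 38]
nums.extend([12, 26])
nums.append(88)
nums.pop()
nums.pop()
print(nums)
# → [1, 92, 51, -7, 5, 4, 99, 38, 12]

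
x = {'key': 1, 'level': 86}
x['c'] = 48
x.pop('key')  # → 1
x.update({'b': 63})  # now {'level': 86, 'c': 48, 'b': 63}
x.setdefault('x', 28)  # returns 28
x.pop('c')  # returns 48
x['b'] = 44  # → {'level': 86, 'b': 44, 'x': 28}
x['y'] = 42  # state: {'level': 86, 'b': 44, 'x': 28, 'y': 42}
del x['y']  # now {'level': 86, 'b': 44, 'x': 28}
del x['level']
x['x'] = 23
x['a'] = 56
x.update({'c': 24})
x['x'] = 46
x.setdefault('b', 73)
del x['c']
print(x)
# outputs {'b': 44, 'x': 46, 'a': 56}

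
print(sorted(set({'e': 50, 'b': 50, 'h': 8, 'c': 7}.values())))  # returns [7, 8, 50]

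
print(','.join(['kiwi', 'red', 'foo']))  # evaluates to kiwi,red,foo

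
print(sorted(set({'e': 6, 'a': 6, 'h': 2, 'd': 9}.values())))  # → [2, 6, 9]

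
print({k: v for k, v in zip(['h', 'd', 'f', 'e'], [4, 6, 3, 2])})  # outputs {'h': 4, 'd': 6, 'f': 3, 'e': 2}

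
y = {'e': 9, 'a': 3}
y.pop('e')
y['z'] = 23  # {'a': 3, 'z': 23}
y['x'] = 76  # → {'a': 3, 'z': 23, 'x': 76}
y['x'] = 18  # {'a': 3, 'z': 23, 'x': 18}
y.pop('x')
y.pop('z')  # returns 23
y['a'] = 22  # {'a': 22}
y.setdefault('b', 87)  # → 87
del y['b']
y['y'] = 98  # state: {'a': 22, 'y': 98}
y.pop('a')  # 22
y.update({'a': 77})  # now {'y': 98, 'a': 77}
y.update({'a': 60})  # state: {'y': 98, 'a': 60}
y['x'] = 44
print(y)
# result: {'y': 98, 'a': 60, 'x': 44}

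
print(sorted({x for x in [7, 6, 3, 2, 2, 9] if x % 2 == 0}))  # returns [2, 6]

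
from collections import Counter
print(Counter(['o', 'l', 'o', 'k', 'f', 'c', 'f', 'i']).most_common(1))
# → [('o', 2)]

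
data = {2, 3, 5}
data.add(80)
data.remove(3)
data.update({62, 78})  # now {2, 5, 62, 78, 80}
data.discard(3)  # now {2, 5, 62, 78, 80}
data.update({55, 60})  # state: {2, 5, 55, 60, 62, 78, 80}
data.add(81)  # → {2, 5, 55, 60, 62, 78, 80, 81}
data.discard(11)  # {2, 5, 55, 60, 62, 78, 80, 81}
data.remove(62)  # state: {2, 5, 55, 60, 78, 80, 81}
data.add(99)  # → {2, 5, 55, 60, 78, 80, 81, 99}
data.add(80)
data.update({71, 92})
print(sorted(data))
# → [2, 5, 55, 60, 71, 78, 80, 81, 92, 99]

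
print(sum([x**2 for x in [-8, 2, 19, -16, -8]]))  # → 749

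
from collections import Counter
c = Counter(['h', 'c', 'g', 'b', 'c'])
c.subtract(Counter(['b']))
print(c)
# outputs Counter({'c': 2, 'h': 1, 'g': 1, 'b': 0})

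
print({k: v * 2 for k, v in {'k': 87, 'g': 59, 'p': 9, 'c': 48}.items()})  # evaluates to {'k': 174, 'g': 118, 'p': 18, 'c': 96}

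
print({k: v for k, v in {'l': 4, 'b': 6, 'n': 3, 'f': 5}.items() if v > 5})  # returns {'b': 6}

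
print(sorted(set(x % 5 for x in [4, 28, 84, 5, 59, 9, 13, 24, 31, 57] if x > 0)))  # [0, 1, 2, 3, 4]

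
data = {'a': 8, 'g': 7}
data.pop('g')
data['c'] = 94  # {'a': 8, 'c': 94}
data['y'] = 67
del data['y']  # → {'a': 8, 'c': 94}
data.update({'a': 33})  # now {'a': 33, 'c': 94}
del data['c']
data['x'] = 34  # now {'a': 33, 'x': 34}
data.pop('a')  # 33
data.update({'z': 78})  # {'x': 34, 'z': 78}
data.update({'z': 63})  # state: {'x': 34, 'z': 63}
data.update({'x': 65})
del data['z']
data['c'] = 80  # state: {'x': 65, 'c': 80}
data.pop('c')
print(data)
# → {'x': 65}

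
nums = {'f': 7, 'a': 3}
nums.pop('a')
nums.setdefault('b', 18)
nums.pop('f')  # 7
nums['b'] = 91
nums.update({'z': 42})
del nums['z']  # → {'b': 91}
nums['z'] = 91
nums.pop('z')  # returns 91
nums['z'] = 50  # {'b': 91, 'z': 50}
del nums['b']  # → {'z': 50}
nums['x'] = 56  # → {'z': 50, 'x': 56}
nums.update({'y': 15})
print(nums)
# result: {'z': 50, 'x': 56, 'y': 15}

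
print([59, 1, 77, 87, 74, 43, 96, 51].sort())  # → None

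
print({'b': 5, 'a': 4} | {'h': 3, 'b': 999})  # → {'b': 999, 'a': 4, 'h': 3}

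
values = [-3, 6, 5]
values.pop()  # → 5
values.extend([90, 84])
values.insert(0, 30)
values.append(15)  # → [30, -3, 6, 90, 84, 15]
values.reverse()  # [15, 84, 90, 6, -3, 30]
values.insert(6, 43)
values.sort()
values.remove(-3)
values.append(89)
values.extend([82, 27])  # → [6, 15, 30, 43, 84, 90, 89, 82, 27]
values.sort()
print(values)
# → [6, 15, 27, 30, 43, 82, 84, 89, 90]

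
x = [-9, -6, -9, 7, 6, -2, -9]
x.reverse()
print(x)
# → [-9, -2, 6, 7, -9, -6, -9]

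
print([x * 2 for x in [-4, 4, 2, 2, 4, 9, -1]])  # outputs [-8, 8, 4, 4, 8, 18, -2]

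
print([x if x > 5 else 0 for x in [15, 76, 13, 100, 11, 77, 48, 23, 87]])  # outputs [15, 76, 13, 100, 11, 77, 48, 23, 87]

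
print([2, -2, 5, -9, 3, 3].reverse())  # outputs None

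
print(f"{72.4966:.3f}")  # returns 72.497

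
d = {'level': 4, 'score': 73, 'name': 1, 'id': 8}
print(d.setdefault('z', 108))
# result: 108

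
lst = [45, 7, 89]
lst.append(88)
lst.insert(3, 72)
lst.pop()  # 88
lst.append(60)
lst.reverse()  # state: [60, 72, 89, 7, 45]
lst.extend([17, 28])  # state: [60, 72, 89, 7, 45, 17, 28]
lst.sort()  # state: [7, 17, 28, 45, 60, 72, 89]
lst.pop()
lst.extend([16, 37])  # [7, 17, 28, 45, 60, 72, 16, 37]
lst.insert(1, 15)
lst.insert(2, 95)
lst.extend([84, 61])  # [7, 15, 95, 17, 28, 45, 60, 72, 16, 37, 84, 61]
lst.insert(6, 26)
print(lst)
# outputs [7, 15, 95, 17, 28, 45, 26, 60, 72, 16, 37, 84, 61]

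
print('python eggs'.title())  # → Python Eggs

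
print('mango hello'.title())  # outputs Mango Hello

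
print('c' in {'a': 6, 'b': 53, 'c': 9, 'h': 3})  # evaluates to True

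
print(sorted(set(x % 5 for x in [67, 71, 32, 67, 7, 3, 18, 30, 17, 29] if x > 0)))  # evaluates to [0, 1, 2, 3, 4]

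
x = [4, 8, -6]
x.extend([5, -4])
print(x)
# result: [4, 8, -6, 5, -4]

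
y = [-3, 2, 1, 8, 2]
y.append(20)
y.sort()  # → [-3, 1, 2, 2, 8, 20]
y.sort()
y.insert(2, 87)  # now [-3, 1, 87, 2, 2, 8, 20]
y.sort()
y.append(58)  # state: [-3, 1, 2, 2, 8, 20, 87, 58]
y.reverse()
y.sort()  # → [-3, 1, 2, 2, 8, 20, 58, 87]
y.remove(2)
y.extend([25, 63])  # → [-3, 1, 2, 8, 20, 58, 87, 25, 63]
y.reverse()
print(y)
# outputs [63, 25, 87, 58, 20, 8, 2, 1, -3]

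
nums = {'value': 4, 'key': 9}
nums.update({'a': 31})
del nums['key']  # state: {'value': 4, 'a': 31}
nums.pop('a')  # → 31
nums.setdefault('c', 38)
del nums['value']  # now {'c': 38}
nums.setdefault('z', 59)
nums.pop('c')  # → 38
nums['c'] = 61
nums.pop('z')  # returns 59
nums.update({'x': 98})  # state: {'c': 61, 'x': 98}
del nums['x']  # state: {'c': 61}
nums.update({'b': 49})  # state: {'c': 61, 'b': 49}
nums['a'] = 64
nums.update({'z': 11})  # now {'c': 61, 'b': 49, 'a': 64, 'z': 11}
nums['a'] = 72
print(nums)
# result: {'c': 61, 'b': 49, 'a': 72, 'z': 11}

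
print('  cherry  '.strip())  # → cherry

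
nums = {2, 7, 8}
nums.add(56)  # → {2, 7, 8, 56}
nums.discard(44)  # {2, 7, 8, 56}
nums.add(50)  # {2, 7, 8, 50, 56}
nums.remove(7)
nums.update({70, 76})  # {2, 8, 50, 56, 70, 76}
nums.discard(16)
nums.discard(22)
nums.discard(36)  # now {2, 8, 50, 56, 70, 76}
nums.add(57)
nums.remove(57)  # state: {2, 8, 50, 56, 70, 76}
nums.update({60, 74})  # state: {2, 8, 50, 56, 60, 70, 74, 76}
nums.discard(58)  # {2, 8, 50, 56, 60, 70, 74, 76}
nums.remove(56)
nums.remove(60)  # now {2, 8, 50, 70, 74, 76}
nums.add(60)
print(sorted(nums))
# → [2, 8, 50, 60, 70, 74, 76]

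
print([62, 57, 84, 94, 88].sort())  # None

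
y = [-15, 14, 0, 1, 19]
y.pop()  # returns 19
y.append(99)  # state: [-15, 14, 0, 1, 99]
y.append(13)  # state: [-15, 14, 0, 1, 99, 13]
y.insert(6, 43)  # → [-15, 14, 0, 1, 99, 13, 43]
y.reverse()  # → [43, 13, 99, 1, 0, 14, -15]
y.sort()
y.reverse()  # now [99, 43, 14, 13, 1, 0, -15]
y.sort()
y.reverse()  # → [99, 43, 14, 13, 1, 0, -15]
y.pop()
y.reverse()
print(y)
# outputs [0, 1, 13, 14, 43, 99]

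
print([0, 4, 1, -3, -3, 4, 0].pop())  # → 0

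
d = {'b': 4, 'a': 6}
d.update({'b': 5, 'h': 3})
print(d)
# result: {'b': 5, 'a': 6, 'h': 3}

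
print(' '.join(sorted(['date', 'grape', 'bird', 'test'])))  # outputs bird date grape test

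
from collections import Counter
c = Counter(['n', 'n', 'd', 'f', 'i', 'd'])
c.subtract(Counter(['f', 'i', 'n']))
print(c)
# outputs Counter({'d': 2, 'n': 1, 'f': 0, 'i': 0})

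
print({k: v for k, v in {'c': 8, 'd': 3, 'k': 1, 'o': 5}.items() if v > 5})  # {'c': 8}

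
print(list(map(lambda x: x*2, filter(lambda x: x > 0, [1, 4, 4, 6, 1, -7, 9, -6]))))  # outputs [2, 8, 8, 12, 2, 18]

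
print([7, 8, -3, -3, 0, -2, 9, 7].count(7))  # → 2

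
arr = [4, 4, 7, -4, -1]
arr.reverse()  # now [-1, -4, 7, 4, 4]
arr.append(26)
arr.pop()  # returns 26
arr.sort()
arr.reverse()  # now [7, 4, 4, -1, -4]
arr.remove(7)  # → [4, 4, -1, -4]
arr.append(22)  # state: [4, 4, -1, -4, 22]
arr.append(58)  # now [4, 4, -1, -4, 22, 58]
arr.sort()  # [-4, -1, 4, 4, 22, 58]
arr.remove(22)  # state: [-4, -1, 4, 4, 58]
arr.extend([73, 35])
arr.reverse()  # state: [35, 73, 58, 4, 4, -1, -4]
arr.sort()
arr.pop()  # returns 73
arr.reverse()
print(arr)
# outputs [58, 35, 4, 4, -1, -4]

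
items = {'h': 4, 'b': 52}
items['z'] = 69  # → {'h': 4, 'b': 52, 'z': 69}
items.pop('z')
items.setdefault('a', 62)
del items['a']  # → {'h': 4, 'b': 52}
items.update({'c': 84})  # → {'h': 4, 'b': 52, 'c': 84}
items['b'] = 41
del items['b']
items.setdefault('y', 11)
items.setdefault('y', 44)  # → 11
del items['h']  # {'c': 84, 'y': 11}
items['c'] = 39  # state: {'c': 39, 'y': 11}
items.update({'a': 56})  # {'c': 39, 'y': 11, 'a': 56}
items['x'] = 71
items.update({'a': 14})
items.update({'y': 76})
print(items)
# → {'c': 39, 'y': 76, 'a': 14, 'x': 71}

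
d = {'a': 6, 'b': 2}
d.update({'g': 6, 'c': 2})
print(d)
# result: {'a': 6, 'b': 2, 'g': 6, 'c': 2}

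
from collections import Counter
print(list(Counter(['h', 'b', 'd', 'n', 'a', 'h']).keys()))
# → ['h', 'b', 'd', 'n', 'a']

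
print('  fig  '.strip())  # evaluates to fig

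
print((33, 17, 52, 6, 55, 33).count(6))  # 1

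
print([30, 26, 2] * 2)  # [30, 26, 2, 30, 26, 2]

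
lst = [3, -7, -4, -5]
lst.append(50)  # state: [3, -7, -4, -5, 50]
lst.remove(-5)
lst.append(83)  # [3, -7, -4, 50, 83]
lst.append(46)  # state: [3, -7, -4, 50, 83, 46]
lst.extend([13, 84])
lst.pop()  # 84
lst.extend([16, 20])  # [3, -7, -4, 50, 83, 46, 13, 16, 20]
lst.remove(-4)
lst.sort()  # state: [-7, 3, 13, 16, 20, 46, 50, 83]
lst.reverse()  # [83, 50, 46, 20, 16, 13, 3, -7]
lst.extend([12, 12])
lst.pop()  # 12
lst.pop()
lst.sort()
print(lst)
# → [-7, 3, 13, 16, 20, 46, 50, 83]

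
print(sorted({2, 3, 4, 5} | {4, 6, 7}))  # [2, 3, 4, 5, 6, 7]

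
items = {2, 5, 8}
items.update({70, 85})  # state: {2, 5, 8, 70, 85}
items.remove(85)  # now {2, 5, 8, 70}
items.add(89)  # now {2, 5, 8, 70, 89}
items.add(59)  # {2, 5, 8, 59, 70, 89}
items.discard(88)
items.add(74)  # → {2, 5, 8, 59, 70, 74, 89}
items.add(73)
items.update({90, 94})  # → {2, 5, 8, 59, 70, 73, 74, 89, 90, 94}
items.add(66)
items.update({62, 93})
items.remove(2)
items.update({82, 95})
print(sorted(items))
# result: [5, 8, 59, 62, 66, 70, 73, 74, 82, 89, 90, 93, 94, 95]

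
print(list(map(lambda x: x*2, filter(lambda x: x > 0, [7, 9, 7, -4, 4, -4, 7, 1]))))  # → [14, 18, 14, 8, 14, 2]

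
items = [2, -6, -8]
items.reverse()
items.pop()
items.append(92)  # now [-8, -6, 92]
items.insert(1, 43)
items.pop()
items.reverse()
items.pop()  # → -8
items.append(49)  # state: [-6, 43, 49]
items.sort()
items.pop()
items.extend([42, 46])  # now [-6, 43, 42, 46]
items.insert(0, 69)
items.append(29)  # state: [69, -6, 43, 42, 46, 29]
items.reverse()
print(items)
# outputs [29, 46, 42, 43, -6, 69]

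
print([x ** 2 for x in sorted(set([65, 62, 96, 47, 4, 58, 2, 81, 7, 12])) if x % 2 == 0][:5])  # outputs [4, 16, 144, 3364, 3844]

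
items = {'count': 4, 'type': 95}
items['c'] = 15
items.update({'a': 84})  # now {'count': 4, 'type': 95, 'c': 15, 'a': 84}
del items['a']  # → {'count': 4, 'type': 95, 'c': 15}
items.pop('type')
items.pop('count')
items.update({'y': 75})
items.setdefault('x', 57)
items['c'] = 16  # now {'c': 16, 'y': 75, 'x': 57}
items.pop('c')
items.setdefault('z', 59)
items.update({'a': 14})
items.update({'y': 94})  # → {'y': 94, 'x': 57, 'z': 59, 'a': 14}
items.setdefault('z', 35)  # 59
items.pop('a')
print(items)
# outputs {'y': 94, 'x': 57, 'z': 59}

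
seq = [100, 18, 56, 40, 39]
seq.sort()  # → [18, 39, 40, 56, 100]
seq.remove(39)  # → [18, 40, 56, 100]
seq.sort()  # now [18, 40, 56, 100]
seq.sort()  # [18, 40, 56, 100]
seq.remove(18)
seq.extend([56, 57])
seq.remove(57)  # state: [40, 56, 100, 56]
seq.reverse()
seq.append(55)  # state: [56, 100, 56, 40, 55]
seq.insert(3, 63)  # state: [56, 100, 56, 63, 40, 55]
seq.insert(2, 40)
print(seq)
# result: [56, 100, 40, 56, 63, 40, 55]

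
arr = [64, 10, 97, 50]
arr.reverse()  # [50, 97, 10, 64]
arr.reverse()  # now [64, 10, 97, 50]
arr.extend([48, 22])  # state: [64, 10, 97, 50, 48, 22]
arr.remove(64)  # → [10, 97, 50, 48, 22]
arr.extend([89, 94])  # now [10, 97, 50, 48, 22, 89, 94]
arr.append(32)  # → [10, 97, 50, 48, 22, 89, 94, 32]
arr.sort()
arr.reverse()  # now [97, 94, 89, 50, 48, 32, 22, 10]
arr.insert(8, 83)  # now [97, 94, 89, 50, 48, 32, 22, 10, 83]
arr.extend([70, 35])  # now [97, 94, 89, 50, 48, 32, 22, 10, 83, 70, 35]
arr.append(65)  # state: [97, 94, 89, 50, 48, 32, 22, 10, 83, 70, 35, 65]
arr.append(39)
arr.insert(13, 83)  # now [97, 94, 89, 50, 48, 32, 22, 10, 83, 70, 35, 65, 39, 83]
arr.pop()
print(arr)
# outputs [97, 94, 89, 50, 48, 32, 22, 10, 83, 70, 35, 65, 39]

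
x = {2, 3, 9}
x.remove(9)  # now {2, 3}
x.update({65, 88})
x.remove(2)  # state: {3, 65, 88}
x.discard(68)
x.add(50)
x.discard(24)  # {3, 50, 65, 88}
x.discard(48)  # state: {3, 50, 65, 88}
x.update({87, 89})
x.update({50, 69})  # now {3, 50, 65, 69, 87, 88, 89}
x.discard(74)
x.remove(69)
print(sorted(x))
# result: [3, 50, 65, 87, 88, 89]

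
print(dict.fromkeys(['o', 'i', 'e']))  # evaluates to {'o': None, 'i': None, 'e': None}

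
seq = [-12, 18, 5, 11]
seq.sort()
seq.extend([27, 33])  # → [-12, 5, 11, 18, 27, 33]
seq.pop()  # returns 33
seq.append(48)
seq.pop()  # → 48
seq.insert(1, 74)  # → [-12, 74, 5, 11, 18, 27]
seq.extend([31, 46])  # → [-12, 74, 5, 11, 18, 27, 31, 46]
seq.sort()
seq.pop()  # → 74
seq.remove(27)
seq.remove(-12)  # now [5, 11, 18, 31, 46]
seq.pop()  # 46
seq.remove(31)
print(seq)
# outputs [5, 11, 18]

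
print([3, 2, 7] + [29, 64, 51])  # [3, 2, 7, 29, 64, 51]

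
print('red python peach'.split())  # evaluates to ['red', 'python', 'peach']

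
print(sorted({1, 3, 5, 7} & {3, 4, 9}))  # [3]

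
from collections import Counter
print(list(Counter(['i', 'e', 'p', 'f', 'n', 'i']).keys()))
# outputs ['i', 'e', 'p', 'f', 'n']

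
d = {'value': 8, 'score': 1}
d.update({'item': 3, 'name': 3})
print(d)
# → {'value': 8, 'score': 1, 'item': 3, 'name': 3}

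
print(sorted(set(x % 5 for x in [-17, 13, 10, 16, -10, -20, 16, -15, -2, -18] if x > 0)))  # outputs [0, 1, 3]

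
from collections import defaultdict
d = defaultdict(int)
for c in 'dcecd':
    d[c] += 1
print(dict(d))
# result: {'d': 2, 'c': 2, 'e': 1}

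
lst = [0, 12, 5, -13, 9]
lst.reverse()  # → [9, -13, 5, 12, 0]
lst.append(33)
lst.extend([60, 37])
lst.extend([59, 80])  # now [9, -13, 5, 12, 0, 33, 60, 37, 59, 80]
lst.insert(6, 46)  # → [9, -13, 5, 12, 0, 33, 46, 60, 37, 59, 80]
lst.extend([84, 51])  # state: [9, -13, 5, 12, 0, 33, 46, 60, 37, 59, 80, 84, 51]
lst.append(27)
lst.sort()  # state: [-13, 0, 5, 9, 12, 27, 33, 37, 46, 51, 59, 60, 80, 84]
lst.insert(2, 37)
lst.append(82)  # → [-13, 0, 37, 5, 9, 12, 27, 33, 37, 46, 51, 59, 60, 80, 84, 82]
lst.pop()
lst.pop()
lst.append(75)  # [-13, 0, 37, 5, 9, 12, 27, 33, 37, 46, 51, 59, 60, 80, 75]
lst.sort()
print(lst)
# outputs [-13, 0, 5, 9, 12, 27, 33, 37, 37, 46, 51, 59, 60, 75, 80]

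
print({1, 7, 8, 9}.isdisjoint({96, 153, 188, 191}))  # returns True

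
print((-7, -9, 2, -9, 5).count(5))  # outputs 1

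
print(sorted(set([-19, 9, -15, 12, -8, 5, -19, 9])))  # [-19, -15, -8, 5, 9, 12]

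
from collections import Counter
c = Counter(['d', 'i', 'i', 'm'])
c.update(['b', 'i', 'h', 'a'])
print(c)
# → Counter({'i': 3, 'd': 1, 'm': 1, 'b': 1, 'h': 1, 'a': 1})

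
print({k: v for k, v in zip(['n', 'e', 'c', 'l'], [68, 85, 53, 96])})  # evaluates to {'n': 68, 'e': 85, 'c': 53, 'l': 96}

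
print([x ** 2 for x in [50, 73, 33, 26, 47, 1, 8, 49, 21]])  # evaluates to [2500, 5329, 1089, 676, 2209, 1, 64, 2401, 441]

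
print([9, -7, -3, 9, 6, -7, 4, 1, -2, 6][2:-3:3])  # [-3, -7]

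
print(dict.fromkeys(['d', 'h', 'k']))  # {'d': None, 'h': None, 'k': None}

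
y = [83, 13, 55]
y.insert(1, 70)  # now [83, 70, 13, 55]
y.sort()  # [13, 55, 70, 83]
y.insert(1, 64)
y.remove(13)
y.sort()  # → [55, 64, 70, 83]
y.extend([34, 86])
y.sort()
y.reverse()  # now [86, 83, 70, 64, 55, 34]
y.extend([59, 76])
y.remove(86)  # [83, 70, 64, 55, 34, 59, 76]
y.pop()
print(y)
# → [83, 70, 64, 55, 34, 59]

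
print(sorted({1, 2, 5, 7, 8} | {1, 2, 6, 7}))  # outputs [1, 2, 5, 6, 7, 8]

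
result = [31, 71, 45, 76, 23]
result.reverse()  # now [23, 76, 45, 71, 31]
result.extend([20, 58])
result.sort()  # [20, 23, 31, 45, 58, 71, 76]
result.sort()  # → [20, 23, 31, 45, 58, 71, 76]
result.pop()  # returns 76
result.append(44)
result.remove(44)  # [20, 23, 31, 45, 58, 71]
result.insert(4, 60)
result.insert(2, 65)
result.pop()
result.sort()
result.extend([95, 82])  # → [20, 23, 31, 45, 58, 60, 65, 95, 82]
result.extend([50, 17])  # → [20, 23, 31, 45, 58, 60, 65, 95, 82, 50, 17]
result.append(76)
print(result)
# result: [20, 23, 31, 45, 58, 60, 65, 95, 82, 50, 17, 76]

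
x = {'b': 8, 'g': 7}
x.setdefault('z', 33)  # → 33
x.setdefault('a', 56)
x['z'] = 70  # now {'b': 8, 'g': 7, 'z': 70, 'a': 56}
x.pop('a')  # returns 56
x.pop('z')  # 70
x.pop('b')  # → 8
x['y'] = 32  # {'g': 7, 'y': 32}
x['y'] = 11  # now {'g': 7, 'y': 11}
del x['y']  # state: {'g': 7}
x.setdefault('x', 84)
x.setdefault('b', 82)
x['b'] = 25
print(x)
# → {'g': 7, 'x': 84, 'b': 25}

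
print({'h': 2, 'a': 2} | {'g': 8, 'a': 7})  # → {'h': 2, 'a': 7, 'g': 8}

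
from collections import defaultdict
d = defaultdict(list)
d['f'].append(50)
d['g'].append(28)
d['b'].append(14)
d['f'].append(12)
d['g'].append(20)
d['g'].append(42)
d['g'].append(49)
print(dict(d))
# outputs {'f': [50, 12], 'g': [28, 20, 42, 49], 'b': [14]}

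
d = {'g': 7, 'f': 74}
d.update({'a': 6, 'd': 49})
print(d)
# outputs {'g': 7, 'f': 74, 'a': 6, 'd': 49}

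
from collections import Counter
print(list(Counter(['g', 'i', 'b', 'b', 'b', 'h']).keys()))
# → ['g', 'i', 'b', 'h']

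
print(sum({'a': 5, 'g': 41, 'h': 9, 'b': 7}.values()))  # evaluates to 62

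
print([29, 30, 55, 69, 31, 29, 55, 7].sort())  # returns None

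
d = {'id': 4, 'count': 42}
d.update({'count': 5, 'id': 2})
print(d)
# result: {'id': 2, 'count': 5}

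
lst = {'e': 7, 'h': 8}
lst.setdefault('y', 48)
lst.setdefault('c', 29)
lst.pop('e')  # 7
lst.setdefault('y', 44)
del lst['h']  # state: {'y': 48, 'c': 29}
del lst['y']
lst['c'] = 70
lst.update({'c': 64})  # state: {'c': 64}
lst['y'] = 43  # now {'c': 64, 'y': 43}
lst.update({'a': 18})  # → {'c': 64, 'y': 43, 'a': 18}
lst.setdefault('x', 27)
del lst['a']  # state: {'c': 64, 'y': 43, 'x': 27}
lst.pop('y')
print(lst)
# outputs {'c': 64, 'x': 27}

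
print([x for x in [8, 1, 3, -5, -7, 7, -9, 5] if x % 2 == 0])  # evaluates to [8]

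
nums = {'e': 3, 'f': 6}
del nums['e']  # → {'f': 6}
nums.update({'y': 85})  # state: {'f': 6, 'y': 85}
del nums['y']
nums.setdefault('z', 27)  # 27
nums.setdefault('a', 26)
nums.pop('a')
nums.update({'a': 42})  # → {'f': 6, 'z': 27, 'a': 42}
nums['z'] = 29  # {'f': 6, 'z': 29, 'a': 42}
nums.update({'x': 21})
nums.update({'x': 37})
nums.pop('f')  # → 6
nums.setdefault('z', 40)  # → 29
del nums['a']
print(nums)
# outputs {'z': 29, 'x': 37}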